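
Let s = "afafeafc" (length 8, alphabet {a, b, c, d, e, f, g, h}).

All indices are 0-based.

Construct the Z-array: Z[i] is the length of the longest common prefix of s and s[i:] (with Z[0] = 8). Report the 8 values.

Z[0]=8
i=1: outside box; Z[1]=0
i=2: outside box; Z[2]=2 scan→box=[2,4)
i=3: min(r-i=1, Z[1]=0)=0; Z[3]=0
i=4: outside box; Z[4]=0
i=5: outside box; Z[5]=2 scan→box=[5,7)
i=6: min(r-i=1, Z[1]=0)=0; Z[6]=0
i=7: outside box; Z[7]=0

[8, 0, 2, 0, 0, 2, 0, 0]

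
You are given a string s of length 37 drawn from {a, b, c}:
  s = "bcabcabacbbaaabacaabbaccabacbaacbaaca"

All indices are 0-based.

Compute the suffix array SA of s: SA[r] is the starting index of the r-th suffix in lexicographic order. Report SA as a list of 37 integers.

rank | idx | suffix
   0 |  36 | a
   1 |  11 | aaabacaabbaccabacbaacbaaca
   2 |  12 | aabacaabbaccabacbaacbaaca
   3 |  17 | aabbaccabacbaacbaaca
   4 |  33 | aaca
   5 |  29 | aacbaaca
   6 |  13 | abacaabbaccabacbaacbaaca
   7 |  24 | abacbaacbaaca
   8 |   5 | abacbbaaabacaabbaccabacbaacbaaca
   9 |  18 | abbaccabacbaacbaaca
  10 |   2 | abcabacbbaaabacaabbaccabacbaacbaaca
  11 |  34 | aca
  12 |  15 | acaabbaccabacbaacbaaca
  13 |  30 | acbaaca
  14 |  26 | acbaacbaaca
  15 |   7 | acbbaaabacaabbaccabacbaacbaaca
  16 |  21 | accabacbaacbaaca
  17 |  10 | baaabacaabbaccabacbaacbaaca
  18 |  32 | baaca
  19 |  28 | baacbaaca
  20 |  14 | bacaabbaccabacbaacbaaca
  21 |  25 | bacbaacbaaca
  22 |   6 | bacbbaaabacaabbaccabacbaacbaaca
  23 |  20 | baccabacbaacbaaca
  24 |   9 | bbaaabacaabbaccabacbaacbaaca
  25 |  19 | bbaccabacbaacbaaca
  26 |   3 | bcabacbbaaabacaabbaccabacbaacbaaca
  27 |   0 | bcabcabacbbaaabacaabbaccabacbaacbaaca
  28 |  35 | ca
  29 |  16 | caabbaccabacbaacbaaca
  30 |  23 | cabacbaacbaaca
  31 |   4 | cabacbbaaabacaabbaccabacbaacbaaca
  32 |   1 | cabcabacbbaaabacaabbaccabacbaacbaaca
  33 |  31 | cbaaca
  34 |  27 | cbaacbaaca
  35 |   8 | cbbaaabacaabbaccabacbaacbaaca
  36 |  22 | ccabacbaacbaaca

[36, 11, 12, 17, 33, 29, 13, 24, 5, 18, 2, 34, 15, 30, 26, 7, 21, 10, 32, 28, 14, 25, 6, 20, 9, 19, 3, 0, 35, 16, 23, 4, 1, 31, 27, 8, 22]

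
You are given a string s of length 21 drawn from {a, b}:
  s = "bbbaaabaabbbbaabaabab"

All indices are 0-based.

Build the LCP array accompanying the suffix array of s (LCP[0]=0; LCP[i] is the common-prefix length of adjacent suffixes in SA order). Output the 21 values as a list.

rank | idx | suffix
   0 |   3 | aaabaabbbbaabaabab
   1 |  13 | aabaabab
   2 |   4 | aabaabbbbaabaabab
   3 |  16 | aabab
   4 |   7 | aabbbbaabaabab
   5 |  19 | ab
   6 |  14 | abaabab
   7 |   5 | abaabbbbaabaabab
   8 |  17 | abab
   9 |   8 | abbbbaabaabab
  10 |  20 | b
  11 |   2 | baaabaabbbbaabaabab
  12 |  12 | baabaabab
  13 |  15 | baabab
  14 |   6 | baabbbbaabaabab
  15 |  18 | bab
  16 |   1 | bbaaabaabbbbaabaabab
  17 |  11 | bbaabaabab
  18 |   0 | bbbaaabaabbbbaabaabab
  19 |  10 | bbbaabaabab
  20 |   9 | bbbbaabaabab

SA = [3, 13, 4, 16, 7, 19, 14, 5, 17, 8, 20, 2, 12, 15, 6, 18, 1, 11, 0, 10, 9]
rank  pair      lcp
   1  s[3:],s[13:]  2  'aa'
   2  s[13:],s[4:]  6  'aabaab'
   3  s[4:],s[16:]  4  'aaba'
   4  s[16:],s[7:]  3  'aab'
   5  s[7:],s[19:]  1  'a'
   6  s[19:],s[14:]  2  'ab'
   7  s[14:],s[5:]  5  'abaab'
   8  s[5:],s[17:]  3  'aba'
   9  s[17:],s[8:]  2  'ab'
  10  s[8:],s[20:]  0  ''
  11  s[20:],s[2:]  1  'b'
  12  s[2:],s[12:]  3  'baa'
  13  s[12:],s[15:]  5  'baaba'
  14  s[15:],s[6:]  4  'baab'
  15  s[6:],s[18:]  2  'ba'
  16  s[18:],s[1:]  1  'b'
  17  s[1:],s[11:]  4  'bbaa'
  18  s[11:],s[0:]  2  'bb'
  19  s[0:],s[10:]  5  'bbbaa'
  20  s[10:],s[9:]  3  'bbb'

[0, 2, 6, 4, 3, 1, 2, 5, 3, 2, 0, 1, 3, 5, 4, 2, 1, 4, 2, 5, 3]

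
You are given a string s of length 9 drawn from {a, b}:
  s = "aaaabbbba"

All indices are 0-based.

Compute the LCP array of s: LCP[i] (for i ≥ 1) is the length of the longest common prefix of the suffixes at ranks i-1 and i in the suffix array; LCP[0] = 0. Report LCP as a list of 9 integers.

[0, 1, 3, 2, 1, 0, 1, 2, 3]

rank→(start, suffix):
  0 → (8, 'a')
  1 → (0, 'aaaabbbba')
  2 → (1, 'aaabbbba')
  3 → (2, 'aabbbba')
  4 → (3, 'abbbba')
  5 → (7, 'ba')
  6 → (6, 'bba')
  7 → (5, 'bbba')
  8 → (4, 'bbbba')

SA = [8, 0, 1, 2, 3, 7, 6, 5, 4]
rank  pair      lcp
   1  s[8:],s[0:]  1  'a'
   2  s[0:],s[1:]  3  'aaa'
   3  s[1:],s[2:]  2  'aa'
   4  s[2:],s[3:]  1  'a'
   5  s[3:],s[7:]  0  ''
   6  s[7:],s[6:]  1  'b'
   7  s[6:],s[5:]  2  'bb'
   8  s[5:],s[4:]  3  'bbb'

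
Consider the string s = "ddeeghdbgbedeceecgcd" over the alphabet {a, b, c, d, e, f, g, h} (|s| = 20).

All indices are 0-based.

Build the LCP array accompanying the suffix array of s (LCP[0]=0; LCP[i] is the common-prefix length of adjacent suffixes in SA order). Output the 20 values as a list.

sorted suffixes:
  #0 SA[0]=9  'bedeceecgcd'
  #1 SA[1]=7  'bgbedeceecgcd'
  #2 SA[2]=18  'cd'
  #3 SA[3]=13  'ceecgcd'
  #4 SA[4]=16  'cgcd'
  #5 SA[5]=19  'd'
  #6 SA[6]=6  'dbgbedeceecgcd'
  #7 SA[7]=0  'ddeeghdbgbedeceecgcd'
  #8 SA[8]=11  'deceecgcd'
  #9 SA[9]=1  'deeghdbgbedeceecgcd'
  #10 SA[10]=12  'eceecgcd'
  #11 SA[11]=15  'ecgcd'
  #12 SA[12]=10  'edeceecgcd'
  #13 SA[13]=14  'eecgcd'
  #14 SA[14]=2  'eeghdbgbedeceecgcd'
  #15 SA[15]=3  'eghdbgbedeceecgcd'
  #16 SA[16]=8  'gbedeceecgcd'
  #17 SA[17]=17  'gcd'
  #18 SA[18]=4  'ghdbgbedeceecgcd'
  #19 SA[19]=5  'hdbgbedeceecgcd'

SA = [9, 7, 18, 13, 16, 19, 6, 0, 11, 1, 12, 15, 10, 14, 2, 3, 8, 17, 4, 5]
i: (SA[i-1],SA[i]) lcp shared
  1: (9,7) 1 'b'
  2: (7,18) 0 ''
  3: (18,13) 1 'c'
  4: (13,16) 1 'c'
  5: (16,19) 0 ''
  6: (19,6) 1 'd'
  7: (6,0) 1 'd'
  8: (0,11) 1 'd'
  9: (11,1) 2 'de'
  10: (1,12) 0 ''
  11: (12,15) 2 'ec'
  12: (15,10) 1 'e'
  13: (10,14) 1 'e'
  14: (14,2) 2 'ee'
  15: (2,3) 1 'e'
  16: (3,8) 0 ''
  17: (8,17) 1 'g'
  18: (17,4) 1 'g'
  19: (4,5) 0 ''

[0, 1, 0, 1, 1, 0, 1, 1, 1, 2, 0, 2, 1, 1, 2, 1, 0, 1, 1, 0]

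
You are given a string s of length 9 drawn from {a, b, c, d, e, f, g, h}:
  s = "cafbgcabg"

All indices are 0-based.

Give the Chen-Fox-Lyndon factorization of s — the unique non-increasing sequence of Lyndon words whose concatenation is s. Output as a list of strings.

emit factor 1: 'c' (i=0, period=1)
emit factor 2: 'afbgc' (i=1, period=5)
emit factor 3: 'abg' (i=6, period=3)

["c", "afbgc", "abg"]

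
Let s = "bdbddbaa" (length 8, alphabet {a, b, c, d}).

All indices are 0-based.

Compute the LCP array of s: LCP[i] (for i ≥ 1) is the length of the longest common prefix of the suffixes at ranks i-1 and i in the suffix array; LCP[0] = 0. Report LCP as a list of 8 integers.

rank→(start, suffix):
  0 → (7, 'a')
  1 → (6, 'aa')
  2 → (5, 'baa')
  3 → (0, 'bdbddbaa')
  4 → (2, 'bddbaa')
  5 → (4, 'dbaa')
  6 → (1, 'dbddbaa')
  7 → (3, 'ddbaa')

SA = [7, 6, 5, 0, 2, 4, 1, 3]
rank  pair      lcp
   1  s[7:],s[6:]  1  'a'
   2  s[6:],s[5:]  0  ''
   3  s[5:],s[0:]  1  'b'
   4  s[0:],s[2:]  2  'bd'
   5  s[2:],s[4:]  0  ''
   6  s[4:],s[1:]  2  'db'
   7  s[1:],s[3:]  1  'd'

[0, 1, 0, 1, 2, 0, 2, 1]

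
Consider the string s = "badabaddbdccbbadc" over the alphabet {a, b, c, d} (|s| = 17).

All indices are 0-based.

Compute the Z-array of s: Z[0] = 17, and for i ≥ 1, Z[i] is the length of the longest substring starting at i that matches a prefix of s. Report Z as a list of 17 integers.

Z[0]=17
i=1: i≥r, start 0; Z[1]=0
i=2: i≥r, start 0; Z[2]=0
i=3: i≥r, start 0; Z[3]=0
i=4: i≥r, start 0; Z[4]=3 scan→box=[4,7)
i=5: min(r-i=2, Z[1]=0)=0; Z[5]=0
i=6: min(r-i=1, Z[2]=0)=0; Z[6]=0
i=7: i≥r, start 0; Z[7]=0
i=8: i≥r, start 0; Z[8]=1 scan→box=[8,9)
i=9: i≥r, start 0; Z[9]=0
i=10: i≥r, start 0; Z[10]=0
i=11: i≥r, start 0; Z[11]=0
i=12: i≥r, start 0; Z[12]=1 scan→box=[12,13)
i=13: i≥r, start 0; Z[13]=3 scan→box=[13,16)
i=14: min(r-i=2, Z[1]=0)=0; Z[14]=0
i=15: min(r-i=1, Z[2]=0)=0; Z[15]=0
i=16: i≥r, start 0; Z[16]=0

[17, 0, 0, 0, 3, 0, 0, 0, 1, 0, 0, 0, 1, 3, 0, 0, 0]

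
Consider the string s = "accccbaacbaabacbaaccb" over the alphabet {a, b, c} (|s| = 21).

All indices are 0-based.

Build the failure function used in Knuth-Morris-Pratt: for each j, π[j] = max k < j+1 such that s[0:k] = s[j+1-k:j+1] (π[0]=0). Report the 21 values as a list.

π[0] = 0
j=1 s[j]='c': π[1]=0 (border '')
j=2 s[j]='c': π[2]=0 (border '')
j=3 s[j]='c': π[3]=0 (border '')
j=4 s[j]='c': π[4]=0 (border '')
j=5 s[j]='b': π[5]=0 (border '')
j=6 s[j]='a': π[6]=1 (border 'a')
j=7 s[j]='a': k: 1→0; π[7]=1 (border 'a')
j=8 s[j]='c': π[8]=2 (border 'ac')
j=9 s[j]='b': k: 2→0; π[9]=0 (border '')
j=10 s[j]='a': π[10]=1 (border 'a')
j=11 s[j]='a': k: 1→0; π[11]=1 (border 'a')
j=12 s[j]='b': k: 1→0; π[12]=0 (border '')
j=13 s[j]='a': π[13]=1 (border 'a')
j=14 s[j]='c': π[14]=2 (border 'ac')
j=15 s[j]='b': k: 2→0; π[15]=0 (border '')
j=16 s[j]='a': π[16]=1 (border 'a')
j=17 s[j]='a': k: 1→0; π[17]=1 (border 'a')
j=18 s[j]='c': π[18]=2 (border 'ac')
j=19 s[j]='c': π[19]=3 (border 'acc')
j=20 s[j]='b': k: 3→0; π[20]=0 (border '')

[0, 0, 0, 0, 0, 0, 1, 1, 2, 0, 1, 1, 0, 1, 2, 0, 1, 1, 2, 3, 0]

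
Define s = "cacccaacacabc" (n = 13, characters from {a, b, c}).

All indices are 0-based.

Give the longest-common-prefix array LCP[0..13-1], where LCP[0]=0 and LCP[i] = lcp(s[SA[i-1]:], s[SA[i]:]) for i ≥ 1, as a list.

[0, 1, 1, 3, 2, 0, 0, 1, 2, 2, 3, 1, 2]

rank→(start, suffix):
  0 → (5, 'aacacabc')
  1 → (10, 'abc')
  2 → (8, 'acabc')
  3 → (6, 'acacabc')
  4 → (1, 'acccaacacabc')
  5 → (11, 'bc')
  6 → (12, 'c')
  7 → (4, 'caacacabc')
  8 → (9, 'cabc')
  9 → (7, 'cacabc')
  10 → (0, 'cacccaacacabc')
  11 → (3, 'ccaacacabc')
  12 → (2, 'cccaacacabc')

SA = [5, 10, 8, 6, 1, 11, 12, 4, 9, 7, 0, 3, 2]
i: (SA[i-1],SA[i]) lcp shared
  1: (5,10) 1 'a'
  2: (10,8) 1 'a'
  3: (8,6) 3 'aca'
  4: (6,1) 2 'ac'
  5: (1,11) 0 ''
  6: (11,12) 0 ''
  7: (12,4) 1 'c'
  8: (4,9) 2 'ca'
  9: (9,7) 2 'ca'
  10: (7,0) 3 'cac'
  11: (0,3) 1 'c'
  12: (3,2) 2 'cc'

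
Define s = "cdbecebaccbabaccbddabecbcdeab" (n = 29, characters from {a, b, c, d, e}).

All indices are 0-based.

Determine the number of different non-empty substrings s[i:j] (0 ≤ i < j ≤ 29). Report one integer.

sorted suffixes:
  #0 SA[0]=27  'ab'
  #1 SA[1]=11  'abaccbddabecbcdeab'
  #2 SA[2]=19  'abecbcdeab'
  #3 SA[3]=7  'accbabaccbddabecbcdeab'
  #4 SA[4]=13  'accbddabecbcdeab'
  #5 SA[5]=28  'b'
  #6 SA[6]=10  'babaccbddabecbcdeab'
  #7 SA[7]=6  'baccbabaccbddabecbcdeab'
  #8 SA[8]=12  'baccbddabecbcdeab'
  #9 SA[9]=23  'bcdeab'
  #10 SA[10]=16  'bddabecbcdeab'
  #11 SA[11]=20  'becbcdeab'
  #12 SA[12]=2  'becebaccbabaccbddabecbcdeab'
  #13 SA[13]=9  'cbabaccbddabecbcdeab'
  #14 SA[14]=22  'cbcdeab'
  #15 SA[15]=15  'cbddabecbcdeab'
  #16 SA[16]=8  'ccbabaccbddabecbcdeab'
  #17 SA[17]=14  'ccbddabecbcdeab'
  #18 SA[18]=0  'cdbecebaccbabaccbddabecbcdeab'
  #19 SA[19]=24  'cdeab'
  #20 SA[20]=4  'cebaccbabaccbddabecbcdeab'
  #21 SA[21]=18  'dabecbcdeab'
  #22 SA[22]=1  'dbecebaccbabaccbddabecbcdeab'
  #23 SA[23]=17  'ddabecbcdeab'
  #24 SA[24]=25  'deab'
  #25 SA[25]=26  'eab'
  #26 SA[26]=5  'ebaccbabaccbddabecbcdeab'
  #27 SA[27]=21  'ecbcdeab'
  #28 SA[28]=3  'ecebaccbabaccbddabecbcdeab'

SA = [27, 11, 19, 7, 13, 28, 10, 6, 12, 23, 16, 20, 2, 9, 22, 15, 8, 14, 0, 24, 4, 18, 1, 17, 25, 26, 5, 21, 3]
rank  pair      lcp
   1  s[27:],s[11:]  2  'ab'
   2  s[11:],s[19:]  2  'ab'
   3  s[19:],s[7:]  1  'a'
   4  s[7:],s[13:]  4  'accb'
   5  s[13:],s[28:]  0  ''
   6  s[28:],s[10:]  1  'b'
   7  s[10:],s[6:]  2  'ba'
   8  s[6:],s[12:]  5  'baccb'
   9  s[12:],s[23:]  1  'b'
  10  s[23:],s[16:]  1  'b'
  11  s[16:],s[20:]  1  'b'
  12  s[20:],s[2:]  3  'bec'
  13  s[2:],s[9:]  0  ''
  14  s[9:],s[22:]  2  'cb'
  15  s[22:],s[15:]  2  'cb'
  16  s[15:],s[8:]  1  'c'
  17  s[8:],s[14:]  3  'ccb'
  18  s[14:],s[0:]  1  'c'
  19  s[0:],s[24:]  2  'cd'
  20  s[24:],s[4:]  1  'c'
  21  s[4:],s[18:]  0  ''
  22  s[18:],s[1:]  1  'd'
  23  s[1:],s[17:]  1  'd'
  24  s[17:],s[25:]  1  'd'
  25  s[25:],s[26:]  0  ''
  26  s[26:],s[5:]  1  'e'
  27  s[5:],s[21:]  1  'e'
  28  s[21:],s[3:]  2  'ec'

n(n+1)/2 = 29·30/2 = 435
Σ LCP = 0 + 2 + 2 + 1 + 4 + 0 + 1 + 2 + 5 + 1 + 1 + 1 + 3 + 0 + 2 + 2 + 1 + 3 + 1 + 2 + 1 + 0 + 1 + 1 + 1 + 0 + 1 + 1 + 2 = 42
distinct = 435 − 42 = 393

393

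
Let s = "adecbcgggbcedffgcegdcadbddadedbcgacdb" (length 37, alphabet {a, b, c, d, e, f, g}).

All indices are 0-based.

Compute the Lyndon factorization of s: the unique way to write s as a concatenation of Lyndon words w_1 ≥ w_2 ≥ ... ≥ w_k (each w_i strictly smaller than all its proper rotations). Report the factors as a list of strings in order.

emit factor 1: 'adecbcgggbcedffgcegdc' (i=0, period=21)
emit factor 2: 'adbddadedbcg' (i=21, period=12)
emit factor 3: 'acdb' (i=33, period=4)

["adecbcgggbcedffgcegdc", "adbddadedbcg", "acdb"]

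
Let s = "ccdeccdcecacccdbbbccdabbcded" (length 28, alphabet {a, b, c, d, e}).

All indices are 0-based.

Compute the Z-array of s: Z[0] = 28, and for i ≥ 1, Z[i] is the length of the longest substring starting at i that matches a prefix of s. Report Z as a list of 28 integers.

Z[0]=28
i=1: i≥r, start 0; Z[1]=1 extend→box=[1,2)
i=2: i≥r, start 0; Z[2]=0
i=3: i≥r, start 0; Z[3]=0
i=4: i≥r, start 0; Z[4]=3 extend→box=[4,7)
i=5: min(r-i=2, Z[1]=1)=1; Z[5]=1
i=6: min(r-i=1, Z[2]=0)=0; Z[6]=0
i=7: i≥r, start 0; Z[7]=1 extend→box=[7,8)
i=8: i≥r, start 0; Z[8]=0
i=9: i≥r, start 0; Z[9]=1 extend→box=[9,10)
i=10: i≥r, start 0; Z[10]=0
i=11: i≥r, start 0; Z[11]=2 extend→box=[11,13)
i=12: min(r-i=1, Z[1]=1)=1; Z[12]=3 extend→box=[12,15)
i=13: min(r-i=2, Z[1]=1)=1; Z[13]=1
i=14: min(r-i=1, Z[2]=0)=0; Z[14]=0
i=15: i≥r, start 0; Z[15]=0
i=16: i≥r, start 0; Z[16]=0
i=17: i≥r, start 0; Z[17]=0
i=18: i≥r, start 0; Z[18]=3 extend→box=[18,21)
i=19: min(r-i=2, Z[1]=1)=1; Z[19]=1
i=20: min(r-i=1, Z[2]=0)=0; Z[20]=0
i=21: i≥r, start 0; Z[21]=0
i=22: i≥r, start 0; Z[22]=0
i=23: i≥r, start 0; Z[23]=0
i=24: i≥r, start 0; Z[24]=1 extend→box=[24,25)
i=25: i≥r, start 0; Z[25]=0
i=26: i≥r, start 0; Z[26]=0
i=27: i≥r, start 0; Z[27]=0

[28, 1, 0, 0, 3, 1, 0, 1, 0, 1, 0, 2, 3, 1, 0, 0, 0, 0, 3, 1, 0, 0, 0, 0, 1, 0, 0, 0]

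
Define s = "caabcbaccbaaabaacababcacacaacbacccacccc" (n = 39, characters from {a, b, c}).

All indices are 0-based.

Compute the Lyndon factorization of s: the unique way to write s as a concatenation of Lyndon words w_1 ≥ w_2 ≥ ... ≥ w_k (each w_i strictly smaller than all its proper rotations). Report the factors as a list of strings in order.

emit factor 1: 'c' (i=0, period=1)
emit factor 2: 'aabcbaccb' (i=1, period=9)
emit factor 3: 'aaabaacababcacacaacbacccacccc' (i=10, period=29)

["c", "aabcbaccb", "aaabaacababcacacaacbacccacccc"]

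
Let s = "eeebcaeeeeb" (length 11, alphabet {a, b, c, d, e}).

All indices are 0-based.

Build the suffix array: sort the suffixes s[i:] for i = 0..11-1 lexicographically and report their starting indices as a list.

[5, 10, 3, 4, 9, 2, 8, 1, 7, 0, 6]

sorted suffixes:
  #0 SA[0]=5  'aeeeeb'
  #1 SA[1]=10  'b'
  #2 SA[2]=3  'bcaeeeeb'
  #3 SA[3]=4  'caeeeeb'
  #4 SA[4]=9  'eb'
  #5 SA[5]=2  'ebcaeeeeb'
  #6 SA[6]=8  'eeb'
  #7 SA[7]=1  'eebcaeeeeb'
  #8 SA[8]=7  'eeeb'
  #9 SA[9]=0  'eeebcaeeeeb'
  #10 SA[10]=6  'eeeeb'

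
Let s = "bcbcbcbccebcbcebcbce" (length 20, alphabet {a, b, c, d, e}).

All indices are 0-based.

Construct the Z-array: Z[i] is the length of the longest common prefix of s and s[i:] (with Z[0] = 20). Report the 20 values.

[20, 0, 6, 0, 4, 0, 2, 0, 0, 0, 4, 0, 2, 0, 0, 4, 0, 2, 0, 0]

Z[0]=20
i=1: outside box; Z[1]=0
i=2: outside box; Z[2]=6 grow→box=[2,8)
i=3: min(r-i=5, Z[1]=0)=0; Z[3]=0
i=4: min(r-i=4, Z[2]=6)=4; Z[4]=4
i=5: min(r-i=3, Z[3]=0)=0; Z[5]=0
i=6: min(r-i=2, Z[4]=4)=2; Z[6]=2
i=7: min(r-i=1, Z[5]=0)=0; Z[7]=0
i=8: outside box; Z[8]=0
i=9: outside box; Z[9]=0
i=10: outside box; Z[10]=4 grow→box=[10,14)
i=11: min(r-i=3, Z[1]=0)=0; Z[11]=0
i=12: min(r-i=2, Z[2]=6)=2; Z[12]=2
i=13: min(r-i=1, Z[3]=0)=0; Z[13]=0
i=14: outside box; Z[14]=0
i=15: outside box; Z[15]=4 grow→box=[15,19)
i=16: min(r-i=3, Z[1]=0)=0; Z[16]=0
i=17: min(r-i=2, Z[2]=6)=2; Z[17]=2
i=18: min(r-i=1, Z[3]=0)=0; Z[18]=0
i=19: outside box; Z[19]=0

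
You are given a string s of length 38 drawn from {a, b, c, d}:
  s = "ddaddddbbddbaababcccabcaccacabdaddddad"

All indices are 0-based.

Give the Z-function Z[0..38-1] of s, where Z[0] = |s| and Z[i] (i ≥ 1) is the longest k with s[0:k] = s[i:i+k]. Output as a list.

Z[0]=38
i=1: i≥r, start 0; Z[1]=1 scan→box=[1,2)
i=2: i≥r, start 0; Z[2]=0
i=3: i≥r, start 0; Z[3]=2 scan→box=[3,5)
i=4: min(r-i=1, Z[1]=1)=1; Z[4]=2 scan→box=[4,6)
i=5: min(r-i=1, Z[1]=1)=1; Z[5]=2 scan→box=[5,7)
i=6: min(r-i=1, Z[1]=1)=1; Z[6]=1
i=7: i≥r, start 0; Z[7]=0
i=8: i≥r, start 0; Z[8]=0
i=9: i≥r, start 0; Z[9]=2 scan→box=[9,11)
i=10: min(r-i=1, Z[1]=1)=1; Z[10]=1
i=11: i≥r, start 0; Z[11]=0
i=12: i≥r, start 0; Z[12]=0
i=13: i≥r, start 0; Z[13]=0
i=14: i≥r, start 0; Z[14]=0
i=15: i≥r, start 0; Z[15]=0
i=16: i≥r, start 0; Z[16]=0
i=17: i≥r, start 0; Z[17]=0
i=18: i≥r, start 0; Z[18]=0
i=19: i≥r, start 0; Z[19]=0
i=20: i≥r, start 0; Z[20]=0
i=21: i≥r, start 0; Z[21]=0
i=22: i≥r, start 0; Z[22]=0
i=23: i≥r, start 0; Z[23]=0
i=24: i≥r, start 0; Z[24]=0
i=25: i≥r, start 0; Z[25]=0
i=26: i≥r, start 0; Z[26]=0
i=27: i≥r, start 0; Z[27]=0
i=28: i≥r, start 0; Z[28]=0
i=29: i≥r, start 0; Z[29]=0
i=30: i≥r, start 0; Z[30]=1 scan→box=[30,31)
i=31: i≥r, start 0; Z[31]=0
i=32: i≥r, start 0; Z[32]=2 scan→box=[32,34)
i=33: min(r-i=1, Z[1]=1)=1; Z[33]=2 scan→box=[33,35)
i=34: min(r-i=1, Z[1]=1)=1; Z[34]=4 scan→box=[34,38)
i=35: min(r-i=3, Z[1]=1)=1; Z[35]=1
i=36: min(r-i=2, Z[2]=0)=0; Z[36]=0
i=37: min(r-i=1, Z[3]=2)=1; Z[37]=1

[38, 1, 0, 2, 2, 2, 1, 0, 0, 2, 1, 0, 0, 0, 0, 0, 0, 0, 0, 0, 0, 0, 0, 0, 0, 0, 0, 0, 0, 0, 1, 0, 2, 2, 4, 1, 0, 1]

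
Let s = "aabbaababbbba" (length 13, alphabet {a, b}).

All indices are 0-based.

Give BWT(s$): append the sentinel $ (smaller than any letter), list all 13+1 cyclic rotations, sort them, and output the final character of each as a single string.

rank  rotation        last
    0  $aabbaababbbba  a
    1  a$aabbaababbbb  b
    2  aababbbba$aabb  b
    3  aabbaababbbba$  $
    4  ababbbba$aabba  a
    5  abbaababbbba$a  a
    6  abbbba$aabbaab  b
    7  ba$aabbaababbb  b
    8  baababbbba$aab  b
    9  babbbba$aabbaa  a
   10  bba$aabbaababb  b
   11  bbaababbbba$aa  a
   12  bbba$aabbaabab  b
   13  bbbba$aabbaaba  a

abb$aabbbababa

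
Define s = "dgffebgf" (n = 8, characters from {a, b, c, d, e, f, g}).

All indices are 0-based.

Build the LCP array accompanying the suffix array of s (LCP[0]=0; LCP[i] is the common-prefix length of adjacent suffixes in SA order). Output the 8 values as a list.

rank→(start, suffix):
  0 → (5, 'bgf')
  1 → (0, 'dgffebgf')
  2 → (4, 'ebgf')
  3 → (7, 'f')
  4 → (3, 'febgf')
  5 → (2, 'ffebgf')
  6 → (6, 'gf')
  7 → (1, 'gffebgf')

SA = [5, 0, 4, 7, 3, 2, 6, 1]
rank  pair      lcp
   1  s[5:],s[0:]  0  ''
   2  s[0:],s[4:]  0  ''
   3  s[4:],s[7:]  0  ''
   4  s[7:],s[3:]  1  'f'
   5  s[3:],s[2:]  1  'f'
   6  s[2:],s[6:]  0  ''
   7  s[6:],s[1:]  2  'gf'

[0, 0, 0, 0, 1, 1, 0, 2]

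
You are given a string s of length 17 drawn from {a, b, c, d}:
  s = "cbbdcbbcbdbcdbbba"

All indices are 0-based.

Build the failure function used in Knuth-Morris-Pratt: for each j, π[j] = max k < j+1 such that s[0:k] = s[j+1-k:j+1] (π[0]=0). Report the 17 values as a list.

π[0] = 0
j=1 s[j]='b': π[1]=0 (border '')
j=2 s[j]='b': π[2]=0 (border '')
j=3 s[j]='d': π[3]=0 (border '')
j=4 s[j]='c': π[4]=1 (border 'c')
j=5 s[j]='b': π[5]=2 (border 'cb')
j=6 s[j]='b': π[6]=3 (border 'cbb')
j=7 s[j]='c': k: 3→0; π[7]=1 (border 'c')
j=8 s[j]='b': π[8]=2 (border 'cb')
j=9 s[j]='d': k: 2→0; π[9]=0 (border '')
j=10 s[j]='b': π[10]=0 (border '')
j=11 s[j]='c': π[11]=1 (border 'c')
j=12 s[j]='d': k: 1→0; π[12]=0 (border '')
j=13 s[j]='b': π[13]=0 (border '')
j=14 s[j]='b': π[14]=0 (border '')
j=15 s[j]='b': π[15]=0 (border '')
j=16 s[j]='a': π[16]=0 (border '')

[0, 0, 0, 0, 1, 2, 3, 1, 2, 0, 0, 1, 0, 0, 0, 0, 0]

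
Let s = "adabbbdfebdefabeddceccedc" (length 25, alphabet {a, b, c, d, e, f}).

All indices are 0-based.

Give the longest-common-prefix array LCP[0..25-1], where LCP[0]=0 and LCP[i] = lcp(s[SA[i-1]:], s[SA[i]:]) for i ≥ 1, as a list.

rank→(start, suffix):
  0 → (2, 'abbbdfebdefabeddceccedc')
  1 → (13, 'abeddceccedc')
  2 → (0, 'adabbbdfebdefabeddceccedc')
  3 → (3, 'bbbdfebdefabeddceccedc')
  4 → (4, 'bbdfebdefabeddceccedc')
  5 → (9, 'bdefabeddceccedc')
  6 → (5, 'bdfebdefabeddceccedc')
  7 → (14, 'beddceccedc')
  8 → (24, 'c')
  9 → (20, 'ccedc')
  10 → (18, 'ceccedc')
  11 → (21, 'cedc')
  12 → (1, 'dabbbdfebdefabeddceccedc')
  13 → (23, 'dc')
  14 → (17, 'dceccedc')
  15 → (16, 'ddceccedc')
  16 → (10, 'defabeddceccedc')
  17 → (6, 'dfebdefabeddceccedc')
  18 → (8, 'ebdefabeddceccedc')
  19 → (19, 'eccedc')
  20 → (22, 'edc')
  21 → (15, 'eddceccedc')
  22 → (11, 'efabeddceccedc')
  23 → (12, 'fabeddceccedc')
  24 → (7, 'febdefabeddceccedc')

SA = [2, 13, 0, 3, 4, 9, 5, 14, 24, 20, 18, 21, 1, 23, 17, 16, 10, 6, 8, 19, 22, 15, 11, 12, 7]
i: (SA[i-1],SA[i]) lcp shared
  1: (2,13) 2 'ab'
  2: (13,0) 1 'a'
  3: (0,3) 0 ''
  4: (3,4) 2 'bb'
  5: (4,9) 1 'b'
  6: (9,5) 2 'bd'
  7: (5,14) 1 'b'
  8: (14,24) 0 ''
  9: (24,20) 1 'c'
  10: (20,18) 1 'c'
  11: (18,21) 2 'ce'
  12: (21,1) 0 ''
  13: (1,23) 1 'd'
  14: (23,17) 2 'dc'
  15: (17,16) 1 'd'
  16: (16,10) 1 'd'
  17: (10,6) 1 'd'
  18: (6,8) 0 ''
  19: (8,19) 1 'e'
  20: (19,22) 1 'e'
  21: (22,15) 2 'ed'
  22: (15,11) 1 'e'
  23: (11,12) 0 ''
  24: (12,7) 1 'f'

[0, 2, 1, 0, 2, 1, 2, 1, 0, 1, 1, 2, 0, 1, 2, 1, 1, 1, 0, 1, 1, 2, 1, 0, 1]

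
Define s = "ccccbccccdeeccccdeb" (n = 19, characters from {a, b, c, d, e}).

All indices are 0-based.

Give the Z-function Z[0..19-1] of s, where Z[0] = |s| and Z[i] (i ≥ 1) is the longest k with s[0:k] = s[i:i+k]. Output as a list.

[19, 3, 2, 1, 0, 4, 3, 2, 1, 0, 0, 0, 4, 3, 2, 1, 0, 0, 0]

Z[0]=19
i=1: fresh scan; Z[1]=3 grow→box=[1,4)
i=2: min(r-i=2, Z[1]=3)=2; Z[2]=2
i=3: min(r-i=1, Z[2]=2)=1; Z[3]=1
i=4: fresh scan; Z[4]=0
i=5: fresh scan; Z[5]=4 grow→box=[5,9)
i=6: min(r-i=3, Z[1]=3)=3; Z[6]=3
i=7: min(r-i=2, Z[2]=2)=2; Z[7]=2
i=8: min(r-i=1, Z[3]=1)=1; Z[8]=1
i=9: fresh scan; Z[9]=0
i=10: fresh scan; Z[10]=0
i=11: fresh scan; Z[11]=0
i=12: fresh scan; Z[12]=4 grow→box=[12,16)
i=13: min(r-i=3, Z[1]=3)=3; Z[13]=3
i=14: min(r-i=2, Z[2]=2)=2; Z[14]=2
i=15: min(r-i=1, Z[3]=1)=1; Z[15]=1
i=16: fresh scan; Z[16]=0
i=17: fresh scan; Z[17]=0
i=18: fresh scan; Z[18]=0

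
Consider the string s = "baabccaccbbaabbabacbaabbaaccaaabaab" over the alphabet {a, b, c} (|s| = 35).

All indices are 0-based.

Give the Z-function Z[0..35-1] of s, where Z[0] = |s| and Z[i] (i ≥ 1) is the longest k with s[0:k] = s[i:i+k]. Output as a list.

[35, 0, 0, 1, 0, 0, 0, 0, 0, 1, 4, 0, 0, 1, 2, 0, 2, 0, 0, 4, 0, 0, 1, 3, 0, 0, 0, 0, 0, 0, 0, 4, 0, 0, 1]

Z[0]=35
i=1: i≥r, start 0; Z[1]=0
i=2: i≥r, start 0; Z[2]=0
i=3: i≥r, start 0; Z[3]=1 extend→box=[3,4)
i=4: i≥r, start 0; Z[4]=0
i=5: i≥r, start 0; Z[5]=0
i=6: i≥r, start 0; Z[6]=0
i=7: i≥r, start 0; Z[7]=0
i=8: i≥r, start 0; Z[8]=0
i=9: i≥r, start 0; Z[9]=1 extend→box=[9,10)
i=10: i≥r, start 0; Z[10]=4 extend→box=[10,14)
i=11: min(r-i=3, Z[1]=0)=0; Z[11]=0
i=12: min(r-i=2, Z[2]=0)=0; Z[12]=0
i=13: min(r-i=1, Z[3]=1)=1; Z[13]=1
i=14: i≥r, start 0; Z[14]=2 extend→box=[14,16)
i=15: min(r-i=1, Z[1]=0)=0; Z[15]=0
i=16: i≥r, start 0; Z[16]=2 extend→box=[16,18)
i=17: min(r-i=1, Z[1]=0)=0; Z[17]=0
i=18: i≥r, start 0; Z[18]=0
i=19: i≥r, start 0; Z[19]=4 extend→box=[19,23)
i=20: min(r-i=3, Z[1]=0)=0; Z[20]=0
i=21: min(r-i=2, Z[2]=0)=0; Z[21]=0
i=22: min(r-i=1, Z[3]=1)=1; Z[22]=1
i=23: i≥r, start 0; Z[23]=3 extend→box=[23,26)
i=24: min(r-i=2, Z[1]=0)=0; Z[24]=0
i=25: min(r-i=1, Z[2]=0)=0; Z[25]=0
i=26: i≥r, start 0; Z[26]=0
i=27: i≥r, start 0; Z[27]=0
i=28: i≥r, start 0; Z[28]=0
i=29: i≥r, start 0; Z[29]=0
i=30: i≥r, start 0; Z[30]=0
i=31: i≥r, start 0; Z[31]=4 extend→box=[31,35)
i=32: min(r-i=3, Z[1]=0)=0; Z[32]=0
i=33: min(r-i=2, Z[2]=0)=0; Z[33]=0
i=34: min(r-i=1, Z[3]=1)=1; Z[34]=1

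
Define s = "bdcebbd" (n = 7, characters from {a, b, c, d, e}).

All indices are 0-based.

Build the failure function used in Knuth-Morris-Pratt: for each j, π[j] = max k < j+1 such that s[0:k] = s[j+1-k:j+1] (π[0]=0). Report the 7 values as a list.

π[0] = 0
j=1 s[j]='d': π[1]=0 (border '')
j=2 s[j]='c': π[2]=0 (border '')
j=3 s[j]='e': π[3]=0 (border '')
j=4 s[j]='b': π[4]=1 (border 'b')
j=5 s[j]='b': k: 1→0; π[5]=1 (border 'b')
j=6 s[j]='d': π[6]=2 (border 'bd')

[0, 0, 0, 0, 1, 1, 2]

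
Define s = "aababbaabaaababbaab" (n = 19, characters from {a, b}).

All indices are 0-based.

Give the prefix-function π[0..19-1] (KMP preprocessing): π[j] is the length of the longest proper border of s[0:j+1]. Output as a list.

[0, 1, 0, 1, 0, 0, 1, 2, 3, 4, 2, 2, 3, 4, 5, 6, 7, 8, 9]

π[0] = 0
j=1 s[j]='a': π[1]=1 (border 'a')
j=2 s[j]='b': k: 1→0; π[2]=0 (border '')
j=3 s[j]='a': π[3]=1 (border 'a')
j=4 s[j]='b': k: 1→0; π[4]=0 (border '')
j=5 s[j]='b': π[5]=0 (border '')
j=6 s[j]='a': π[6]=1 (border 'a')
j=7 s[j]='a': π[7]=2 (border 'aa')
j=8 s[j]='b': π[8]=3 (border 'aab')
j=9 s[j]='a': π[9]=4 (border 'aaba')
j=10 s[j]='a': k: 4→1; π[10]=2 (border 'aa')
j=11 s[j]='a': k: 2→1; π[11]=2 (border 'aa')
j=12 s[j]='b': π[12]=3 (border 'aab')
j=13 s[j]='a': π[13]=4 (border 'aaba')
j=14 s[j]='b': π[14]=5 (border 'aabab')
j=15 s[j]='b': π[15]=6 (border 'aababb')
j=16 s[j]='a': π[16]=7 (border 'aababba')
j=17 s[j]='a': π[17]=8 (border 'aababbaa')
j=18 s[j]='b': π[18]=9 (border 'aababbaab')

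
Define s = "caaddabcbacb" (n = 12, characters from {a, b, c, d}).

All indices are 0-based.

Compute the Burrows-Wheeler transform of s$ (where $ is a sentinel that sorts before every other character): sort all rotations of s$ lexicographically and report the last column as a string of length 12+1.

rank  rotation       last
    0  $caaddabcbacb  b
    1  aaddabcbacb$c  c
    2  abcbacb$caadd  d
    3  acb$caaddabcb  b
    4  addabcbacb$ca  a
    5  b$caaddabcbac  c
    6  bacb$caaddabc  c
    7  bcbacb$caadda  a
    8  caaddabcbacb$  $
    9  cb$caaddabcba  a
   10  cbacb$caaddab  b
   11  dabcbacb$caad  d
   12  ddabcbacb$caa  a

bcdbacca$abda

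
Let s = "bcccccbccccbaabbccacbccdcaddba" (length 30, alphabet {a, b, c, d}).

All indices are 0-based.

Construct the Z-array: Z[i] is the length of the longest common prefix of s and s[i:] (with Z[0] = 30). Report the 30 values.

Z[0]=30
i=1: i≥r, start 0; Z[1]=0
i=2: i≥r, start 0; Z[2]=0
i=3: i≥r, start 0; Z[3]=0
i=4: i≥r, start 0; Z[4]=0
i=5: i≥r, start 0; Z[5]=0
i=6: i≥r, start 0; Z[6]=5 extend→box=[6,11)
i=7: min(r-i=4, Z[1]=0)=0; Z[7]=0
i=8: min(r-i=3, Z[2]=0)=0; Z[8]=0
i=9: min(r-i=2, Z[3]=0)=0; Z[9]=0
i=10: min(r-i=1, Z[4]=0)=0; Z[10]=0
i=11: i≥r, start 0; Z[11]=1 extend→box=[11,12)
i=12: i≥r, start 0; Z[12]=0
i=13: i≥r, start 0; Z[13]=0
i=14: i≥r, start 0; Z[14]=1 extend→box=[14,15)
i=15: i≥r, start 0; Z[15]=3 extend→box=[15,18)
i=16: min(r-i=2, Z[1]=0)=0; Z[16]=0
i=17: min(r-i=1, Z[2]=0)=0; Z[17]=0
i=18: i≥r, start 0; Z[18]=0
i=19: i≥r, start 0; Z[19]=0
i=20: i≥r, start 0; Z[20]=3 extend→box=[20,23)
i=21: min(r-i=2, Z[1]=0)=0; Z[21]=0
i=22: min(r-i=1, Z[2]=0)=0; Z[22]=0
i=23: i≥r, start 0; Z[23]=0
i=24: i≥r, start 0; Z[24]=0
i=25: i≥r, start 0; Z[25]=0
i=26: i≥r, start 0; Z[26]=0
i=27: i≥r, start 0; Z[27]=0
i=28: i≥r, start 0; Z[28]=1 extend→box=[28,29)
i=29: i≥r, start 0; Z[29]=0

[30, 0, 0, 0, 0, 0, 5, 0, 0, 0, 0, 1, 0, 0, 1, 3, 0, 0, 0, 0, 3, 0, 0, 0, 0, 0, 0, 0, 1, 0]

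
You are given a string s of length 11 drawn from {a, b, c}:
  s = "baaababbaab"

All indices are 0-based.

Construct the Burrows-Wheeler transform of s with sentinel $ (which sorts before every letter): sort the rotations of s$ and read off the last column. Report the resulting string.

rank  rotation      last
    0  $baaababbaab  b
    1  aaababbaab$b  b
    2  aab$baaababb  b
    3  aababbaab$ba  a
    4  ab$baaababba  a
    5  ababbaab$baa  a
    6  abbaab$baaab  b
    7  b$baaababbaa  a
    8  baaababbaab$  $
    9  baab$baaabab  b
   10  babbaab$baaa  a
   11  bbaab$baaaba  a

bbbaaaba$baa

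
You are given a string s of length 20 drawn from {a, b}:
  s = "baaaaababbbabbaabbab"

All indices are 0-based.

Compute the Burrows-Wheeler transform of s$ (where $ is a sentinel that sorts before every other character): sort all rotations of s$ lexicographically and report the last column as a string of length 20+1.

rank  rotation               last
    0  $baaaaababbbabbaabbab  b
    1  aaaaababbbabbaabbab$b  b
    2  aaaababbbabbaabbab$ba  a
    3  aaababbbabbaabbab$baa  a
    4  aababbbabbaabbab$baaa  a
    5  aabbab$baaaaababbbabb  b
    6  ab$baaaaababbbabbaabb  b
    7  ababbbabbaabbab$baaaa  a
    8  abbaabbab$baaaaababbb  b
    9  abbab$baaaaababbbabba  a
   10  abbbabbaabbab$baaaaab  b
   11  b$baaaaababbbabbaabba  a
   12  baaaaababbbabbaabbab$  $
   13  baabbab$baaaaababbbab  b
   14  bab$baaaaababbbabbaab  b
   15  babbaabbab$baaaaababb  b
   16  babbbabbaabbab$baaaaa  a
   17  bbaabbab$baaaaababbba  a
   18  bbab$baaaaababbbabbaa  a
   19  bbabbaabbab$baaaaabab  b
   20  bbbabbaabbab$baaaaaba  a

bbaaabbababa$bbbaaaba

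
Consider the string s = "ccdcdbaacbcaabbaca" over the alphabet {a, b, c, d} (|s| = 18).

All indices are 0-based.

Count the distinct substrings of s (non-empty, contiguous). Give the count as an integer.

152

rank→(start, suffix):
  0 → (17, 'a')
  1 → (11, 'aabbaca')
  2 → (6, 'aacbcaabbaca')
  3 → (12, 'abbaca')
  4 → (15, 'aca')
  5 → (7, 'acbcaabbaca')
  6 → (5, 'baacbcaabbaca')
  7 → (14, 'baca')
  8 → (13, 'bbaca')
  9 → (9, 'bcaabbaca')
  10 → (16, 'ca')
  11 → (10, 'caabbaca')
  12 → (8, 'cbcaabbaca')
  13 → (0, 'ccdcdbaacbcaabbaca')
  14 → (3, 'cdbaacbcaabbaca')
  15 → (1, 'cdcdbaacbcaabbaca')
  16 → (4, 'dbaacbcaabbaca')
  17 → (2, 'dcdbaacbcaabbaca')

SA = [17, 11, 6, 12, 15, 7, 5, 14, 13, 9, 16, 10, 8, 0, 3, 1, 4, 2]
i: (SA[i-1],SA[i]) lcp shared
  1: (17,11) 1 'a'
  2: (11,6) 2 'aa'
  3: (6,12) 1 'a'
  4: (12,15) 1 'a'
  5: (15,7) 2 'ac'
  6: (7,5) 0 ''
  7: (5,14) 2 'ba'
  8: (14,13) 1 'b'
  9: (13,9) 1 'b'
  10: (9,16) 0 ''
  11: (16,10) 2 'ca'
  12: (10,8) 1 'c'
  13: (8,0) 1 'c'
  14: (0,3) 1 'c'
  15: (3,1) 2 'cd'
  16: (1,4) 0 ''
  17: (4,2) 1 'd'

n(n+1)/2 = 18·19/2 = 171
Σ LCP = 0 + 1 + 2 + 1 + 1 + 2 + 0 + 2 + 1 + 1 + 0 + 2 + 1 + 1 + 1 + 2 + 0 + 1 = 19
distinct = 171 − 19 = 152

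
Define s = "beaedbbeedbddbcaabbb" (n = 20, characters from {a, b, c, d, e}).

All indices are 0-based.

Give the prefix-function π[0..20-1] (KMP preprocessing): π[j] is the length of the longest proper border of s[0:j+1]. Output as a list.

π[0] = 0
j=1 s[j]='e': π[1]=0 (border '')
j=2 s[j]='a': π[2]=0 (border '')
j=3 s[j]='e': π[3]=0 (border '')
j=4 s[j]='d': π[4]=0 (border '')
j=5 s[j]='b': π[5]=1 (border 'b')
j=6 s[j]='b': k: 1→0; π[6]=1 (border 'b')
j=7 s[j]='e': π[7]=2 (border 'be')
j=8 s[j]='e': k: 2→0; π[8]=0 (border '')
j=9 s[j]='d': π[9]=0 (border '')
j=10 s[j]='b': π[10]=1 (border 'b')
j=11 s[j]='d': k: 1→0; π[11]=0 (border '')
j=12 s[j]='d': π[12]=0 (border '')
j=13 s[j]='b': π[13]=1 (border 'b')
j=14 s[j]='c': k: 1→0; π[14]=0 (border '')
j=15 s[j]='a': π[15]=0 (border '')
j=16 s[j]='a': π[16]=0 (border '')
j=17 s[j]='b': π[17]=1 (border 'b')
j=18 s[j]='b': k: 1→0; π[18]=1 (border 'b')
j=19 s[j]='b': k: 1→0; π[19]=1 (border 'b')

[0, 0, 0, 0, 0, 1, 1, 2, 0, 0, 1, 0, 0, 1, 0, 0, 0, 1, 1, 1]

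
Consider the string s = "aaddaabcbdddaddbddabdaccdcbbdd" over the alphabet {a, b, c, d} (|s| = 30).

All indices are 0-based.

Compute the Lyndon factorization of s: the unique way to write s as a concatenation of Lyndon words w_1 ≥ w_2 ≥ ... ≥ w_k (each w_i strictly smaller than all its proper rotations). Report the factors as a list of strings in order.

emit factor 1: 'aadd' (i=0, period=4)
emit factor 2: 'aabcbdddaddbddabdaccdcbbdd' (i=4, period=26)

["aadd", "aabcbdddaddbddabdaccdcbbdd"]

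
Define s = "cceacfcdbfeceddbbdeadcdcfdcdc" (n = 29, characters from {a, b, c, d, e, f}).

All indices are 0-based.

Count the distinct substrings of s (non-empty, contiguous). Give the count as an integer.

sorted suffixes:
  #0 SA[0]=3  'acfcdbfeceddbbdeadcdcfdcdc'
  #1 SA[1]=19  'adcdcfdcdc'
  #2 SA[2]=15  'bbdeadcdcfdcdc'
  #3 SA[3]=16  'bdeadcdcfdcdc'
  #4 SA[4]=8  'bfeceddbbdeadcdcfdcdc'
  #5 SA[5]=28  'c'
  #6 SA[6]=0  'cceacfcdbfeceddbbdeadcdcfdcdc'
  #7 SA[7]=6  'cdbfeceddbbdeadcdcfdcdc'
  #8 SA[8]=26  'cdc'
  #9 SA[9]=21  'cdcfdcdc'
  #10 SA[10]=1  'ceacfcdbfeceddbbdeadcdcfdcdc'
  #11 SA[11]=11  'ceddbbdeadcdcfdcdc'
  #12 SA[12]=4  'cfcdbfeceddbbdeadcdcfdcdc'
  #13 SA[13]=23  'cfdcdc'
  #14 SA[14]=14  'dbbdeadcdcfdcdc'
  #15 SA[15]=7  'dbfeceddbbdeadcdcfdcdc'
  #16 SA[16]=27  'dc'
  #17 SA[17]=25  'dcdc'
  #18 SA[18]=20  'dcdcfdcdc'
  #19 SA[19]=22  'dcfdcdc'
  #20 SA[20]=13  'ddbbdeadcdcfdcdc'
  #21 SA[21]=17  'deadcdcfdcdc'
  #22 SA[22]=2  'eacfcdbfeceddbbdeadcdcfdcdc'
  #23 SA[23]=18  'eadcdcfdcdc'
  #24 SA[24]=10  'eceddbbdeadcdcfdcdc'
  #25 SA[25]=12  'eddbbdeadcdcfdcdc'
  #26 SA[26]=5  'fcdbfeceddbbdeadcdcfdcdc'
  #27 SA[27]=24  'fdcdc'
  #28 SA[28]=9  'feceddbbdeadcdcfdcdc'

SA = [3, 19, 15, 16, 8, 28, 0, 6, 26, 21, 1, 11, 4, 23, 14, 7, 27, 25, 20, 22, 13, 17, 2, 18, 10, 12, 5, 24, 9]
rank  pair      lcp
   1  s[3:],s[19:]  1  'a'
   2  s[19:],s[15:]  0  ''
   3  s[15:],s[16:]  1  'b'
   4  s[16:],s[8:]  1  'b'
   5  s[8:],s[28:]  0  ''
   6  s[28:],s[0:]  1  'c'
   7  s[0:],s[6:]  1  'c'
   8  s[6:],s[26:]  2  'cd'
   9  s[26:],s[21:]  3  'cdc'
  10  s[21:],s[1:]  1  'c'
  11  s[1:],s[11:]  2  'ce'
  12  s[11:],s[4:]  1  'c'
  13  s[4:],s[23:]  2  'cf'
  14  s[23:],s[14:]  0  ''
  15  s[14:],s[7:]  2  'db'
  16  s[7:],s[27:]  1  'd'
  17  s[27:],s[25:]  2  'dc'
  18  s[25:],s[20:]  4  'dcdc'
  19  s[20:],s[22:]  2  'dc'
  20  s[22:],s[13:]  1  'd'
  21  s[13:],s[17:]  1  'd'
  22  s[17:],s[2:]  0  ''
  23  s[2:],s[18:]  2  'ea'
  24  s[18:],s[10:]  1  'e'
  25  s[10:],s[12:]  1  'e'
  26  s[12:],s[5:]  0  ''
  27  s[5:],s[24:]  1  'f'
  28  s[24:],s[9:]  1  'f'

n(n+1)/2 = 29·30/2 = 435
Σ LCP = 0 + 1 + 0 + 1 + 1 + 0 + 1 + 1 + 2 + 3 + 1 + 2 + 1 + 2 + 0 + 2 + 1 + 2 + 4 + 2 + 1 + 1 + 0 + 2 + 1 + 1 + 0 + 1 + 1 = 35
distinct = 435 − 35 = 400

400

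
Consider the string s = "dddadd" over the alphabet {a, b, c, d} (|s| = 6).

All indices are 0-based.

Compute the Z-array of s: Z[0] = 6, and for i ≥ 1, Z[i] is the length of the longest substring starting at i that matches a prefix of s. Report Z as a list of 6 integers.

[6, 2, 1, 0, 2, 1]

Z[0]=6
i=1: i≥r, start 0; Z[1]=2 grow→box=[1,3)
i=2: min(r-i=1, Z[1]=2)=1; Z[2]=1
i=3: i≥r, start 0; Z[3]=0
i=4: i≥r, start 0; Z[4]=2 grow→box=[4,6)
i=5: min(r-i=1, Z[1]=2)=1; Z[5]=1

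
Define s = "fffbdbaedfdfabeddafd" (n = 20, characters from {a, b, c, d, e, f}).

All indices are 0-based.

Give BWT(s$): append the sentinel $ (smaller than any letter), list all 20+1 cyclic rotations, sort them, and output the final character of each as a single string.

rank  rotation               last
    0  $fffbdbaedfdfabeddafd  d
    1  abeddafd$fffbdbaedfdf  f
    2  aedfdfabeddafd$fffbdb  b
    3  afd$fffbdbaedfdfabedd  d
    4  baedfdfabeddafd$fffbd  d
    5  bdbaedfdfabeddafd$fff  f
    6  beddafd$fffbdbaedfdfa  a
    7  d$fffbdbaedfdfabeddaf  f
    8  dafd$fffbdbaedfdfabed  d
    9  dbaedfdfabeddafd$fffb  b
   10  ddafd$fffbdbaedfdfabe  e
   11  dfabeddafd$fffbdbaedf  f
   12  dfdfabeddafd$fffbdbae  e
   13  eddafd$fffbdbaedfdfab  b
   14  edfdfabeddafd$fffbdba  a
   15  fabeddafd$fffbdbaedfd  d
   16  fbdbaedfdfabeddafd$ff  f
   17  fd$fffbdbaedfdfabedda  a
   18  fdfabeddafd$fffbdbaed  d
   19  ffbdbaedfdfabeddafd$f  f
   20  fffbdbaedfdfabeddafd$  $

dfbddfafdbefebadfadf$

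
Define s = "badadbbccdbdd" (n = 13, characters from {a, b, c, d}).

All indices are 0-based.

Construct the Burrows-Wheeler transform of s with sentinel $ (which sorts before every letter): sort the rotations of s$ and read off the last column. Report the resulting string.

rank  rotation        last
    0  $badadbbccdbdd  d
    1  adadbbccdbdd$b  b
    2  adbbccdbdd$bad  d
    3  badadbbccdbdd$  $
    4  bbccdbdd$badad  d
    5  bccdbdd$badadb  b
    6  bdd$badadbbccd  d
    7  ccdbdd$badadbb  b
    8  cdbdd$badadbbc  c
    9  d$badadbbccdbd  d
   10  dadbbccdbdd$ba  a
   11  dbbccdbdd$bada  a
   12  dbdd$badadbbcc  c
   13  dd$badadbbccdb  b

dbd$dbdbcdaacb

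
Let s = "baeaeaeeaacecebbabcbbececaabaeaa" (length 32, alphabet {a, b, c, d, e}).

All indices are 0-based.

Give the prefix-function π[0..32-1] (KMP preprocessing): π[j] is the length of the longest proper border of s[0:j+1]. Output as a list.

π[0] = 0
j=1 s[j]='a': π[1]=0 (border '')
j=2 s[j]='e': π[2]=0 (border '')
j=3 s[j]='a': π[3]=0 (border '')
j=4 s[j]='e': π[4]=0 (border '')
j=5 s[j]='a': π[5]=0 (border '')
j=6 s[j]='e': π[6]=0 (border '')
j=7 s[j]='e': π[7]=0 (border '')
j=8 s[j]='a': π[8]=0 (border '')
j=9 s[j]='a': π[9]=0 (border '')
j=10 s[j]='c': π[10]=0 (border '')
j=11 s[j]='e': π[11]=0 (border '')
j=12 s[j]='c': π[12]=0 (border '')
j=13 s[j]='e': π[13]=0 (border '')
j=14 s[j]='b': π[14]=1 (border 'b')
j=15 s[j]='b': k: 1→0; π[15]=1 (border 'b')
j=16 s[j]='a': π[16]=2 (border 'ba')
j=17 s[j]='b': k: 2→0; π[17]=1 (border 'b')
j=18 s[j]='c': k: 1→0; π[18]=0 (border '')
j=19 s[j]='b': π[19]=1 (border 'b')
j=20 s[j]='b': k: 1→0; π[20]=1 (border 'b')
j=21 s[j]='e': k: 1→0; π[21]=0 (border '')
j=22 s[j]='c': π[22]=0 (border '')
j=23 s[j]='e': π[23]=0 (border '')
j=24 s[j]='c': π[24]=0 (border '')
j=25 s[j]='a': π[25]=0 (border '')
j=26 s[j]='a': π[26]=0 (border '')
j=27 s[j]='b': π[27]=1 (border 'b')
j=28 s[j]='a': π[28]=2 (border 'ba')
j=29 s[j]='e': π[29]=3 (border 'bae')
j=30 s[j]='a': π[30]=4 (border 'baea')
j=31 s[j]='a': k: 4→0; π[31]=0 (border '')

[0, 0, 0, 0, 0, 0, 0, 0, 0, 0, 0, 0, 0, 0, 1, 1, 2, 1, 0, 1, 1, 0, 0, 0, 0, 0, 0, 1, 2, 3, 4, 0]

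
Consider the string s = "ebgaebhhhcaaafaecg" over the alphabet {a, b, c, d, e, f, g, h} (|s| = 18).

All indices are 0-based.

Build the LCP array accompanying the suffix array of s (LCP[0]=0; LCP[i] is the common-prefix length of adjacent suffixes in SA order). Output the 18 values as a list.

sorted suffixes:
  #0 SA[0]=10  'aaafaecg'
  #1 SA[1]=11  'aafaecg'
  #2 SA[2]=3  'aebhhhcaaafaecg'
  #3 SA[3]=14  'aecg'
  #4 SA[4]=12  'afaecg'
  #5 SA[5]=1  'bgaebhhhcaaafaecg'
  #6 SA[6]=5  'bhhhcaaafaecg'
  #7 SA[7]=9  'caaafaecg'
  #8 SA[8]=16  'cg'
  #9 SA[9]=0  'ebgaebhhhcaaafaecg'
  #10 SA[10]=4  'ebhhhcaaafaecg'
  #11 SA[11]=15  'ecg'
  #12 SA[12]=13  'faecg'
  #13 SA[13]=17  'g'
  #14 SA[14]=2  'gaebhhhcaaafaecg'
  #15 SA[15]=8  'hcaaafaecg'
  #16 SA[16]=7  'hhcaaafaecg'
  #17 SA[17]=6  'hhhcaaafaecg'

SA = [10, 11, 3, 14, 12, 1, 5, 9, 16, 0, 4, 15, 13, 17, 2, 8, 7, 6]
[i] adj suffixes → lcp
  [1] 10/11 → 2 ('aa')
  [2] 11/3 → 1 ('a')
  [3] 3/14 → 2 ('ae')
  [4] 14/12 → 1 ('a')
  [5] 12/1 → 0 ('')
  [6] 1/5 → 1 ('b')
  [7] 5/9 → 0 ('')
  [8] 9/16 → 1 ('c')
  [9] 16/0 → 0 ('')
  [10] 0/4 → 2 ('eb')
  [11] 4/15 → 1 ('e')
  [12] 15/13 → 0 ('')
  [13] 13/17 → 0 ('')
  [14] 17/2 → 1 ('g')
  [15] 2/8 → 0 ('')
  [16] 8/7 → 1 ('h')
  [17] 7/6 → 2 ('hh')

[0, 2, 1, 2, 1, 0, 1, 0, 1, 0, 2, 1, 0, 0, 1, 0, 1, 2]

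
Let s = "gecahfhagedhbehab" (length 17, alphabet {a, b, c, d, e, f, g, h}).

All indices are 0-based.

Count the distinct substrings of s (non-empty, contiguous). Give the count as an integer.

sorted suffixes:
  #0 SA[0]=15  'ab'
  #1 SA[1]=7  'agedhbehab'
  #2 SA[2]=3  'ahfhagedhbehab'
  #3 SA[3]=16  'b'
  #4 SA[4]=12  'behab'
  #5 SA[5]=2  'cahfhagedhbehab'
  #6 SA[6]=10  'dhbehab'
  #7 SA[7]=1  'ecahfhagedhbehab'
  #8 SA[8]=9  'edhbehab'
  #9 SA[9]=13  'ehab'
  #10 SA[10]=5  'fhagedhbehab'
  #11 SA[11]=0  'gecahfhagedhbehab'
  #12 SA[12]=8  'gedhbehab'
  #13 SA[13]=14  'hab'
  #14 SA[14]=6  'hagedhbehab'
  #15 SA[15]=11  'hbehab'
  #16 SA[16]=4  'hfhagedhbehab'

SA = [15, 7, 3, 16, 12, 2, 10, 1, 9, 13, 5, 0, 8, 14, 6, 11, 4]
[i] adj suffixes → lcp
  [1] 15/7 → 1 ('a')
  [2] 7/3 → 1 ('a')
  [3] 3/16 → 0 ('')
  [4] 16/12 → 1 ('b')
  [5] 12/2 → 0 ('')
  [6] 2/10 → 0 ('')
  [7] 10/1 → 0 ('')
  [8] 1/9 → 1 ('e')
  [9] 9/13 → 1 ('e')
  [10] 13/5 → 0 ('')
  [11] 5/0 → 0 ('')
  [12] 0/8 → 2 ('ge')
  [13] 8/14 → 0 ('')
  [14] 14/6 → 2 ('ha')
  [15] 6/11 → 1 ('h')
  [16] 11/4 → 1 ('h')

n(n+1)/2 = 17·18/2 = 153
Σ LCP = 0 + 1 + 1 + 0 + 1 + 0 + 0 + 0 + 1 + 1 + 0 + 0 + 2 + 0 + 2 + 1 + 1 = 11
distinct = 153 − 11 = 142

142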